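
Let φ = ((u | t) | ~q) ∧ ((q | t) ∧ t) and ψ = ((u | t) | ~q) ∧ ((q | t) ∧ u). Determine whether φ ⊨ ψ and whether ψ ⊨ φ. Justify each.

Both directions fail.

(⟹) This fails. Under u = F, q = F, t = T, the left side is true but the right side is false.

(⟸) This fails. Under u = T, q = T, t = F, the left side is false but the right side is true.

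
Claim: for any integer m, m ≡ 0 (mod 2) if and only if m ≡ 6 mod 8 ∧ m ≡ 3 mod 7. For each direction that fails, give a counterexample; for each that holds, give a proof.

(⇒) fails; (⇐) holds.

(→) This fails: m = 0 gives 0 ≡ 0 (mod 2) but 0 ≡ 0 (mod 8), so the conjunction on the right does not hold.

(←) Conversely, if m ≡ 6 (mod 8) and m ≡ 3 (mod 7), then by the Chinese remainder theorem m ≡ 38 (mod 56). Since 38 ≡ 0 (mod 2) and 2 ∣ 56, we get m ≡ 0 (mod 2).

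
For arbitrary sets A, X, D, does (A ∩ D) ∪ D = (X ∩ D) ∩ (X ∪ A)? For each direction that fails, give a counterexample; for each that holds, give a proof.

Only the reverse inclusion holds.

(⊆) This inclusion fails. Take A = ∅, X = ∅, D = {1}; then 1 ∈ (A ∩ D) ∪ D but 1 ∉ (X ∩ D) ∩ (X ∪ A).

(⊇) Let x ∈ (X ∩ D) ∩ (X ∪ A). Then either x ∈ X ∩ D and x ∉ A; or x ∈ A ∩ X ∩ D. In each case x ∈ (A ∩ D) ∪ D, so (X ∩ D) ∩ (X ∪ A) ⊆ (A ∩ D) ∪ D.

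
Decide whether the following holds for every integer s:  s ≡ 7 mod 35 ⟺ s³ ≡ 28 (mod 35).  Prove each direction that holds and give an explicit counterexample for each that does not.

Both implications hold.

[⇐] Suppose s³ ≡ 28 (mod 35). The only residue r in {0, …, 34} with r³ ≡ 28 (mod 35) is r = 7, so s ≡ 7 (mod 35).

[⇒] Suppose s ≡ 7 mod 35. Write s = 35j + 7. Then (35j + 7)³ = 42875j³ + 25725j² + 5145j + 343 = 35(1225j³ + 735j² + 147j + 9) + 28, so s³ ≡ 28 (mod 35).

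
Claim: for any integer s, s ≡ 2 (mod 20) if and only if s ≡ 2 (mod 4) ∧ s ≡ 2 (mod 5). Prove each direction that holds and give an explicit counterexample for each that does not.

Both directions hold; the statement is true.

(⇐) If s ≡ 2 (mod 4) and s ≡ 2 (mod 5), then by the Chinese remainder theorem s ≡ 2 (mod 20). This is exactly s ≡ 2 (mod 20).

(⇒) Suppose s ≡ 2 (mod 20); write s = 20j + 2. Since 4 ∣ 20, reducing mod 4 gives s ≡ 2 (mod 4); since 5 ∣ 20, reducing mod 5 gives s ≡ 2 (mod 5).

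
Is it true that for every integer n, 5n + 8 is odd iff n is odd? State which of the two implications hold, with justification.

Equivalent; both directions hold.

(⇒) Suppose 5n + 8 is odd. Since 5 is odd, 5n and n have the same parity, so 5n + 8 ≡ n + 8 (mod 2). As 8 is even, 5n + 8 is odd exactly when n is odd. Thus n is odd.

(⇐) Conversely, suppose n is odd; write n = 2j + 1. Then 5n + 8 = 5·(2j + 1) + 8 = 2·5j + 13, which is odd.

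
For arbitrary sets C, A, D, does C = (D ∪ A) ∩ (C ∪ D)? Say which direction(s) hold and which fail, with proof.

Neither inclusion holds.

(⊆) This inclusion fails. Take C = {1}, A = ∅, D = ∅; then 1 ∈ C but 1 ∉ (D ∪ A) ∩ (C ∪ D).

(⊇) This inclusion fails. Take C = ∅, A = ∅, D = {1}; then 1 ∈ (D ∪ A) ∩ (C ∪ D) but 1 ∉ C.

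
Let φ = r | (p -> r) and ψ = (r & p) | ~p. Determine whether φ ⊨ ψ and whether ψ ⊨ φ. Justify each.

Both directions hold.

[⇒] Assume the antecedent. If r is true, (r & p) | ~p reduces to true regardless of the other variables. If r is false, the antecedent forces (r = F, p = F), and (r & p) | ~p holds there. Either way (r & p) | ~p holds.

[⇐] Assume the antecedent. If r is true, r | (p -> r) reduces to true regardless of the other variables. If r is false, the antecedent forces (r = F, p = F), and r | (p -> r) holds there. Either way r | (p -> r) holds.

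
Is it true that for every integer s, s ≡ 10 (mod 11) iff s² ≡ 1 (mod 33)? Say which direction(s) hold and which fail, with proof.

[⇒] This fails: take s = 21. Then 21 ≡ 10 (mod 11), but 21² = 441 ≡ 12 (mod 33), not 1.

[⇐] This fails: take s = 1. Then 1² = 1 ≡ 1 (mod 33), yet 1 ≡ 1 (mod 11), not 10.

Neither implication holds.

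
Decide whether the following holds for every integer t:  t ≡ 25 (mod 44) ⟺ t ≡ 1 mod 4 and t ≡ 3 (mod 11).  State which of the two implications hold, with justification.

The biconditional holds.

[⇐] If t ≡ 1 (mod 4) and t ≡ 3 (mod 11), then by the Chinese remainder theorem t ≡ 25 (mod 44). This is exactly t ≡ 25 (mod 44).

[⇒] Suppose t ≡ 25 (mod 44); write t = 44j + 25. Since 4 ∣ 44, reducing mod 4 gives t ≡ 25 ≡ 1 (mod 4); since 11 ∣ 44, reducing mod 11 gives t ≡ 25 ≡ 3 (mod 11).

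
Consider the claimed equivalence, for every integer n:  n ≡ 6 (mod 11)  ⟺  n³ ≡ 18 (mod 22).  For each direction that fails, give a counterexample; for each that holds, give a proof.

(⟸) The residues r modulo 22 with r³ ≡ 18 (mod 22) are exactly {6}, and each is ≡ 6 (mod 11).

(⟹) This fails: take n = 17. Then 17 ≡ 6 (mod 11), but 17³ = 4913 ≡ 7 (mod 22), not 18.

Only the reverse direction holds.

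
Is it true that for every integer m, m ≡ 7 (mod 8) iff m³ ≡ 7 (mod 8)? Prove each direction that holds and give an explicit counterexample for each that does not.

[⇒] Suppose m ≡ 7 (mod 8). Write m = 8j + 7. Then (8j + 7)³ = 512j³ + 1344j² + 1176j + 343 = 8(64j³ + 168j² + 147j + 42) + 7, so m³ ≡ 7 (mod 8).

[⇐] For the converse, argue contrapositively. If m ≢ 7 (mod 8), then m is congruent to one of 0, 1, 2, 3, 4, 5, 6 modulo 8, and these give m³ ≡ 0, 1, 0, 3, 0, 5, 0 respectively — never 7.

Equivalent; both directions hold.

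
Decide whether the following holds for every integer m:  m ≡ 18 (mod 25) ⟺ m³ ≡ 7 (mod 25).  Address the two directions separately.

(⟹) Suppose m ≡ 18 (mod 25). Write m = 25j + 18. Then (25j + 18)³ = 15625j³ + 33750j² + 24300j + 5832 = 25(625j³ + 1350j² + 972j + 233) + 7, so m³ ≡ 7 (mod 25).

(⟸) Conversely, suppose m³ ≡ 7 (mod 25). The only residue r in {0, …, 24} with r³ ≡ 7 (mod 25) is r = 18, so m ≡ 18 (mod 25).

Both directions hold; the statement is true.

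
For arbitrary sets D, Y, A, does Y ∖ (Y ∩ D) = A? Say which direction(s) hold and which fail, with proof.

Forward inclusion. This inclusion fails. Take D = ∅, Y = {1}, A = ∅; then 1 ∈ Y ∖ (Y ∩ D) but 1 ∉ A.

Reverse inclusion. This inclusion fails. Take D = ∅, Y = ∅, A = {1}; then 1 ∈ A but 1 ∉ Y ∖ (Y ∩ D).

Neither inclusion holds.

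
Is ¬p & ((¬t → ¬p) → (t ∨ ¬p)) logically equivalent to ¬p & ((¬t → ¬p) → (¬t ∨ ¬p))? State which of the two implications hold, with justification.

(⇐) Assume the antecedent. If p is true, the antecedent cannot hold. If p is false, ¬p & ((¬t → ¬p) → (t ∨ ¬p)) reduces to true regardless of the other variables. Either way ¬p & ((¬t → ¬p) → (t ∨ ¬p)) holds.

(⇒) Assume the antecedent. If p is true, the antecedent cannot hold. If p is false, ¬p & ((¬t → ¬p) → (¬t ∨ ¬p)) reduces to true regardless of the other variables. Either way ¬p & ((¬t → ¬p) → (¬t ∨ ¬p)) holds.

Equivalent; both directions hold.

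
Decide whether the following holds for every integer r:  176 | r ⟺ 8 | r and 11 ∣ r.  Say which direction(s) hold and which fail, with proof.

Forward direction. If 176 ∣ r, write r = 176q. Since 176 = 22·8, r = 8·(22q), so 8 ∣ r; and since 176 = 16·11, r = 11·(16q), so 11 ∣ r.

Converse. This fails: take r = 88. Both 8 ∣ 88 and 11 ∣ 88, yet 88 is not a multiple of 176 (since 88 = 0·176 + 88), so 176 ∤ 88.

The forward direction holds; the converse fails.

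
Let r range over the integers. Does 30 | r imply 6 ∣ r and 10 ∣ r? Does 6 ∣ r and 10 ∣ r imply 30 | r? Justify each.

(⇒) If 30 ∣ r, write r = 30q. Since 30 = 5·6, r = 6·(5q), so 6 ∣ r; and since 30 = 3·10, r = 10·(3q), so 10 ∣ r.

(⇐) Suppose 6 ∣ r and 10 ∣ r. Any common multiple of 6 and 10 is a multiple of their lcm; here lcm(6, 10) = 6·10/gcd(6, 10) = 60/2 = 30, so 30 ∣ r.

Both directions hold.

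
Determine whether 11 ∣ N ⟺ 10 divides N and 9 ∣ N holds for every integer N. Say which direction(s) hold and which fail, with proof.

[⇒] This fails: take N = 11. Certainly 11 ∣ 11, but 10 ∤ 11.

[⇐] This fails: take N = 90. Both 10 ∣ 90 and 9 ∣ 90, yet 90 is not a multiple of 11 (since 90 = 8·11 + 2), so 11 ∤ 90.

(⇒) fails and (⇐) fails.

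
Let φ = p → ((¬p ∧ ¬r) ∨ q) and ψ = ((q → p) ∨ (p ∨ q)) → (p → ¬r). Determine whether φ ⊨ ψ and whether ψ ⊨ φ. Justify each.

(⇒) fails and (⇐) fails.

Forward direction. This fails. Under q = T, p = T, r = T, the left side is true but the right side is false.

Converse. This fails. Under q = F, p = T, r = F, the left side is false but the right side is true.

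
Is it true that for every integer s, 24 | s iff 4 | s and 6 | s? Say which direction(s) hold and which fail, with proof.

(⟹) If 24 ∣ s, write s = 24q. Since 24 = 6·4, s = 4·(6q), so 4 ∣ s; and since 24 = 4·6, s = 6·(4q), so 6 ∣ s.

(⟸) This fails: take s = 12. Both 4 ∣ 12 and 6 ∣ 12, yet 12 is not a multiple of 24 (since 12 = 0·24 + 12), so 24 ∤ 12.

Only the forward implication holds.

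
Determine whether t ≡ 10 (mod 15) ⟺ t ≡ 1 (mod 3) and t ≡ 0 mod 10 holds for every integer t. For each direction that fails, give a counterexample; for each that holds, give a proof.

(→) This fails: t = 25 gives 25 ≡ 10 (mod 15) but 25 ≡ 5 (mod 10), so the conjunction on the right does not hold.

(←) Conversely, if t ≡ 1 (mod 3) and t ≡ 0 (mod 10), then by the Chinese remainder theorem t ≡ 10 (mod 30). Since 10 ≡ 10 (mod 15) and 15 ∣ 30, we get t ≡ 10 (mod 15).

The forward direction fails; the converse holds.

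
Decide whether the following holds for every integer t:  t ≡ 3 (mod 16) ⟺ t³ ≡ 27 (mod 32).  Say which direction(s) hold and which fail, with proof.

Converse. The residues r modulo 32 with r³ ≡ 27 (mod 32) are exactly {3}, and each is ≡ 3 (mod 16).

Forward direction. This fails: take t = 19. Then 19 ≡ 3 (mod 16), but 19³ = 6859 ≡ 11 (mod 32), not 27.

Only the converse holds.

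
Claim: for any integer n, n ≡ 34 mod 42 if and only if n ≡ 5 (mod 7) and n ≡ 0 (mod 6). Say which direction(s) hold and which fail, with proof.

(⟹) This fails: n = 34 gives 34 ≡ 34 (mod 42) but 34 ≡ 6 (mod 7), so the conjunction on the right does not hold.

(⟸) This fails: n = 12 satisfies both congruences on the right (12 ≡ 5 mod 7 and 12 ≡ 0 mod 6) yet 12 ≡ 12 (mod 42), not 34.

Neither direction holds.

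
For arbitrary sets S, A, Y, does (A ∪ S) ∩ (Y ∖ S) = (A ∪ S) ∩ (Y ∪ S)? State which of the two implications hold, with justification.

Forward inclusion. Let x ∈ (A ∪ S) ∩ (Y ∖ S). Then x ∈ A ∩ Y and x ∉ S, from which x ∈ (A ∪ S) ∩ (Y ∪ S).

Reverse inclusion. This inclusion fails. Take S = {1}, A = ∅, Y = ∅; then 1 ∈ (A ∪ S) ∩ (Y ∪ S) but 1 ∉ (A ∪ S) ∩ (Y ∖ S).

(⊆) holds; (⊇) fails.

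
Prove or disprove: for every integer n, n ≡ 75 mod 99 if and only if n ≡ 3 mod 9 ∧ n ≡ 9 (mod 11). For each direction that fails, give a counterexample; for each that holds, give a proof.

[⇒] Suppose n ≡ 75 (mod 99); write n = 99j + 75. Since 9 ∣ 99, reducing mod 9 gives n ≡ 75 ≡ 3 (mod 9); since 11 ∣ 99, reducing mod 11 gives n ≡ 75 ≡ 9 (mod 11).

[⇐] Conversely, if n ≡ 3 (mod 9) and n ≡ 9 (mod 11), then by the Chinese remainder theorem n ≡ 75 (mod 99). This is exactly n ≡ 75 (mod 99).

Both implications hold.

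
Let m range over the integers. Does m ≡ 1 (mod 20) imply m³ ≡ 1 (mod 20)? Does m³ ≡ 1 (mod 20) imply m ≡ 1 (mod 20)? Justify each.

(←) Suppose m³ ≡ 1 (mod 20). The only residue r in {0, …, 19} with r³ ≡ 1 (mod 20) is r = 1, so m ≡ 1 (mod 20).

(→) Suppose m ≡ 1 (mod 20). Write m = 20j + 1. Then (20j + 1)³ = 8000j³ + 1200j² + 60j + 1 = 20(400j³ + 60j² + 3j) + 1, so m³ ≡ 1 (mod 20).

Both implications hold.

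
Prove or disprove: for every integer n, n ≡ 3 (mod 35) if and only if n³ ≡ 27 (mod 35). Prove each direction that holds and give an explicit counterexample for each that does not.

[⇒] Suppose n ≡ 3 (mod 35). Write n = 35j + 3. Then (35j + 3)³ = 42875j³ + 11025j² + 945j + 27 = 35(1225j³ + 315j² + 27j) + 27, so n³ ≡ 27 (mod 35).

[⇐] This fails: take n = 13. Then 13³ = 2197 ≡ 27 (mod 35), yet 13 ≡ 13 (mod 35), not 3.

(⇒) holds; (⇐) fails.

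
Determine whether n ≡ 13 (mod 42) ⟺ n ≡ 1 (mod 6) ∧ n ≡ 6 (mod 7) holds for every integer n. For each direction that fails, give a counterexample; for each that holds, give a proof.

Both implications hold.

[⇒] Suppose n ≡ 13 (mod 42); write n = 42j + 13. Since 6 ∣ 42, reducing mod 6 gives n ≡ 13 ≡ 1 (mod 6); since 7 ∣ 42, reducing mod 7 gives n ≡ 13 ≡ 6 (mod 7).

[⇐] Conversely, if n ≡ 1 (mod 6) and n ≡ 6 (mod 7), then by the Chinese remainder theorem n ≡ 13 (mod 42). This is exactly n ≡ 13 (mod 42).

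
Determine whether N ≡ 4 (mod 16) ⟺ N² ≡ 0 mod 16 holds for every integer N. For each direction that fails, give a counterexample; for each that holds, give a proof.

(⇐) This fails: take N = 0. Then 0² = 0 ≡ 0 (mod 16), yet 0 ≡ 0 (mod 16), not 4.

(⇒) Suppose N ≡ 4 (mod 16). Write N = 16j + 4. Then (16j + 4)² = 256j² + 128j + 16 = 16(16j² + 8j + 1) + 0, so N² ≡ 0 (mod 16).

(⇒) holds; (⇐) fails.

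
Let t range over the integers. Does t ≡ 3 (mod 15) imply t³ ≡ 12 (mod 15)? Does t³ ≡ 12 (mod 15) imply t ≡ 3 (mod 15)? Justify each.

Both implications hold.

Forward direction. Suppose t ≡ 3 (mod 15). Write t = 15j + 3. Then (15j + 3)³ = 3375j³ + 2025j² + 405j + 27 = 15(225j³ + 135j² + 27j + 1) + 12, so t³ ≡ 12 (mod 15).

Converse. Suppose t³ ≡ 12 (mod 15). The only residue r in {0, …, 14} with r³ ≡ 12 (mod 15) is r = 3, so t ≡ 3 (mod 15).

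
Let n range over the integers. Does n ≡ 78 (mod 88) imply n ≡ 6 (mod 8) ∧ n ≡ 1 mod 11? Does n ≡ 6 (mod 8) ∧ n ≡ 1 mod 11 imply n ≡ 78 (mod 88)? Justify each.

Forward direction. Suppose n ≡ 78 (mod 88); write n = 88j + 78. Since 8 ∣ 88, reducing mod 8 gives n ≡ 78 ≡ 6 (mod 8); since 11 ∣ 88, reducing mod 11 gives n ≡ 78 ≡ 1 (mod 11).

Converse. If n ≡ 6 (mod 8) and n ≡ 1 (mod 11), then by the Chinese remainder theorem n ≡ 78 (mod 88). This is exactly n ≡ 78 (mod 88).

Equivalent; both directions hold.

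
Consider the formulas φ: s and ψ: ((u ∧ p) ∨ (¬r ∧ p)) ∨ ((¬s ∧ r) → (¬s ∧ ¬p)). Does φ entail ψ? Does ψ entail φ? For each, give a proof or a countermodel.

[⇒] Assume the antecedent. If s is true, the consequent reduces to true regardless of the other variables. If s is false, the antecedent cannot hold. Either way the consequent holds.

[⇐] This fails. Under s = F, r = F, u = F, p = F, the left side is false but the right side is true.

Only the forward implication holds.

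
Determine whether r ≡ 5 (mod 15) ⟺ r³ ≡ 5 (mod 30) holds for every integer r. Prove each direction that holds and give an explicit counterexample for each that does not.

Only the converse holds.

(⟹) This fails: take r = 20. Then 20 ≡ 5 (mod 15), but 20³ = 8000 ≡ 20 (mod 30), not 5.

(⟸) Conversely, the residues r modulo 30 with r³ ≡ 5 (mod 30) are exactly {5}, and each is ≡ 5 (mod 15).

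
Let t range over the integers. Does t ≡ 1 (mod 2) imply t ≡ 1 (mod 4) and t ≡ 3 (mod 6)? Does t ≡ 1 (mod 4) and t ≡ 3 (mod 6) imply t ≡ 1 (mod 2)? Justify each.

[⇒] This fails: t = 1 gives 1 ≡ 1 (mod 2) but 1 ≡ 1 (mod 6), so the conjunction on the right does not hold.

[⇐] Conversely, if t ≡ 1 (mod 4) and t ≡ 3 (mod 6), then by the Chinese remainder theorem t ≡ 9 (mod 12). Since 9 ≡ 1 (mod 2) and 2 ∣ 12, we get t ≡ 1 (mod 2).

Only the converse holds.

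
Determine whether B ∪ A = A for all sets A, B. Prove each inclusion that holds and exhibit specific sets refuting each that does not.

(⊇) Let x ∈ A. Then either x ∈ A and x ∉ B; or x ∈ A ∩ B. In each case x ∈ B ∪ A, so A ⊆ B ∪ A.

(⊆) This inclusion fails. Take A = ∅, B = {1}; then 1 ∈ B ∪ A but 1 ∉ A.

The sets are not equal: only the reverse inclusion holds.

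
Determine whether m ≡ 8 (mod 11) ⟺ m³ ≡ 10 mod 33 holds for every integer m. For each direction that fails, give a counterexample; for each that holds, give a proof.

(⇒) This fails: take m = 8. Then 8 ≡ 8 (mod 11), but 8³ = 512 ≡ 17 (mod 33), not 10.

(⇐) This fails: take m = 10. Then 10³ = 1000 ≡ 10 (mod 33), yet 10 ≡ 10 (mod 11), not 8.

(⇒) fails and (⇐) fails.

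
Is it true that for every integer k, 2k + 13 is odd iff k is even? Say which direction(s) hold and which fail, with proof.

Not equivalent: only (⇐) holds.

(→) This fails: take k = 3. Then 2k + 13 = 19, which is odd, yet k = 3 is odd, not even.

(←) Suppose k is even. Since 2 is even, 2k is even for every k, so 2k + 13 has the same parity as 13, which is odd. Hence 2k + 13 is odd.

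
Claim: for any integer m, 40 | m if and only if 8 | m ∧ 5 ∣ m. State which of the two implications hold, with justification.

The biconditional holds.

(⟸) Suppose 8 ∣ m and 5 ∣ m. Any common multiple of 8 and 5 is a multiple of their lcm; here gcd(8, 5) = 1, so lcm(8, 5) = 8·5 = 40, so 40 ∣ m.

(⟹) If 40 ∣ m, write m = 40q. Since 40 = 5·8, m = 8·(5q), so 8 ∣ m; and since 40 = 8·5, m = 5·(8q), so 5 ∣ m.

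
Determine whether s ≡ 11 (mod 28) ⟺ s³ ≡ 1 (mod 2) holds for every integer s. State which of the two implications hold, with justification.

(⟹) Suppose s ≡ 11 (mod 28). Then s³ ≡ 11³ = 1331 (mod 28), and since 2 ∣ 28, also s³ ≡ 1 (mod 2).

(⟸) This fails: take s = 1. Then 1³ = 1 ≡ 1 (mod 2), yet 1 ≡ 1 (mod 28), not 11.

(⇒) holds; (⇐) fails.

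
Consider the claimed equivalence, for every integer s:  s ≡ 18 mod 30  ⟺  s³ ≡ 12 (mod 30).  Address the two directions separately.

(→) Suppose s ≡ 18 mod 30. Write s = 30j + 18. Then (30j + 18)³ = 27000j³ + 48600j² + 29160j + 5832 = 30(900j³ + 1620j² + 972j + 194) + 12, so s³ ≡ 12 (mod 30).

(←) Conversely, suppose s³ ≡ 12 (mod 30). The only residue r in {0, …, 29} with r³ ≡ 12 (mod 30) is r = 18, so s ≡ 18 (mod 30).

The biconditional holds.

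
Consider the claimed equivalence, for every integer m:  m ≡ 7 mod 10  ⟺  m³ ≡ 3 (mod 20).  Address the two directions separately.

Only the converse holds.

Forward direction. This fails: take m = 17. Then 17 ≡ 7 (mod 10), but 17³ = 4913 ≡ 13 (mod 20), not 3.

Converse. The residues r modulo 20 with r³ ≡ 3 (mod 20) are exactly {7}, and each is ≡ 7 (mod 10).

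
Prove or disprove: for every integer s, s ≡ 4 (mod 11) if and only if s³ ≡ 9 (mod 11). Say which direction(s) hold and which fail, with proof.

Equivalent; both directions hold.

Forward direction. Suppose s ≡ 4 (mod 11). Write s = 11j + 4. Then (11j + 4)³ = 1331j³ + 1452j² + 528j + 64 = 11(121j³ + 132j² + 48j + 5) + 9, so s³ ≡ 9 (mod 11).

Converse. Suppose s³ ≡ 9 (mod 11). The only residue r in {0, …, 10} with r³ ≡ 9 (mod 11) is r = 4, so s ≡ 4 (mod 11).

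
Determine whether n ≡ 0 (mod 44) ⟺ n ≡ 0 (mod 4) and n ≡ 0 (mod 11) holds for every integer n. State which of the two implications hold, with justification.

(⟹) Suppose n ≡ 0 (mod 44); write n = 44j + 0. Since 4 ∣ 44, reducing mod 4 gives n ≡ 0 (mod 4); since 11 ∣ 44, reducing mod 11 gives n ≡ 0 (mod 11).

(⟸) Conversely, if n ≡ 0 (mod 4) and n ≡ 0 (mod 11), then by the Chinese remainder theorem n ≡ 0 (mod 44). This is exactly n ≡ 0 (mod 44).

Equivalent; both directions hold.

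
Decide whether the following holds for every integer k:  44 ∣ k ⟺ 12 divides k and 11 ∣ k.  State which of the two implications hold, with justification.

The forward direction fails; the converse holds.

(⟹) This fails: take k = 44. Certainly 44 ∣ 44, but 12 ∤ 44.

(⟸) Suppose 12 ∣ k and 11 ∣ k. Any common multiple of 12 and 11 is a multiple of their lcm; here gcd(12, 11) = 1, so lcm(12, 11) = 12·11 = 132, so 132 ∣ k. Since 44 ∣ 132, it follows that 44 ∣ k.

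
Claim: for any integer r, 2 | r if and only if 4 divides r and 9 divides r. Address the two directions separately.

(⟹) This fails: take r = 2. Certainly 2 ∣ 2, but 4 ∤ 2.

(⟸) Suppose 4 ∣ r and 9 ∣ r. Any common multiple of 4 and 9 is a multiple of their lcm; here gcd(4, 9) = 1, so lcm(4, 9) = 4·9 = 36, so 36 ∣ r. Since 2 ∣ 36, it follows that 2 ∣ r.

Only the reverse direction holds.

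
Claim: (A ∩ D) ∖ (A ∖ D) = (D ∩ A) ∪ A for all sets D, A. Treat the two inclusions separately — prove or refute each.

Only the forward inclusion holds.

(⊆) Let x ∈ (A ∩ D) ∖ (A ∖ D). Then x ∈ D ∩ A, from which x ∈ (D ∩ A) ∪ A.

(⊇) This inclusion fails. Take D = ∅, A = {1}; then 1 ∈ (D ∩ A) ∪ A but 1 ∉ (A ∩ D) ∖ (A ∖ D).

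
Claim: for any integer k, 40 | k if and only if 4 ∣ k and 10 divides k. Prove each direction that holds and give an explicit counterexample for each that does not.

(⇒) If 40 ∣ k, write k = 40q. Since 40 = 10·4, k = 4·(10q), so 4 ∣ k; and since 40 = 4·10, k = 10·(4q), so 10 ∣ k.

(⇐) This fails: take k = 20. Both 4 ∣ 20 and 10 ∣ 20, yet 20 is not a multiple of 40 (since 20 = 0·40 + 20), so 40 ∤ 20.

Not equivalent: only (⇒) holds.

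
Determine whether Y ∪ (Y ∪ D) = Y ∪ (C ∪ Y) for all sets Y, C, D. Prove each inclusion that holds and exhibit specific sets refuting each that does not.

(⟹) This inclusion fails. Take Y = ∅, C = ∅, D = {1}; then 1 ∈ Y ∪ (Y ∪ D) but 1 ∉ Y ∪ (C ∪ Y).

(⟸) This inclusion fails. Take Y = ∅, C = {1}, D = ∅; then 1 ∈ Y ∪ (C ∪ Y) but 1 ∉ Y ∪ (Y ∪ D).

Both inclusions fail.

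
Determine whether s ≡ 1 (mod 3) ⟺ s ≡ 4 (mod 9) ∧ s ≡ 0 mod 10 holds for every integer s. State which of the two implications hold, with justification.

The forward direction fails; the converse holds.

[⇒] This fails: s = 1 gives 1 ≡ 1 (mod 3) but 1 ≡ 1 (mod 9), so the conjunction on the right does not hold.

[⇐] Conversely, if s ≡ 4 (mod 9) and s ≡ 0 (mod 10), then by the Chinese remainder theorem s ≡ 40 (mod 90). Since 40 ≡ 1 (mod 3) and 3 ∣ 90, we get s ≡ 1 (mod 3).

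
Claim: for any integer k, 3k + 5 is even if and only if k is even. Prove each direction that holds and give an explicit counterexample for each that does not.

Forward direction. This fails: k = 7 gives 3k + 5 = 26, which is even, but 7 is odd, not even.

Converse. This also fails: k = 4 is even, but 3k + 5 = 17 is odd, not even.

Neither direction holds.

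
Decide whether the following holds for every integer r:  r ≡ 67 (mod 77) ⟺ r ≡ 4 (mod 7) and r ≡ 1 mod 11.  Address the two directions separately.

(⇒) Suppose r ≡ 67 (mod 77); write r = 77j + 67. Since 7 ∣ 77, reducing mod 7 gives r ≡ 67 ≡ 4 (mod 7); since 11 ∣ 77, reducing mod 11 gives r ≡ 67 ≡ 1 (mod 11).

(⇐) Conversely, if r ≡ 4 (mod 7) and r ≡ 1 (mod 11), then by the Chinese remainder theorem r ≡ 67 (mod 77). This is exactly r ≡ 67 (mod 77).

Equivalent; both directions hold.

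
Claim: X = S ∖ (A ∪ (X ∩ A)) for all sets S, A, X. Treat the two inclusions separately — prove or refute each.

(⟹) This inclusion fails. Take S = ∅, A = ∅, X = {1}; then 1 ∈ X but 1 ∉ S ∖ (A ∪ (X ∩ A)).

(⟸) This inclusion fails. Take S = {1}, A = ∅, X = ∅; then 1 ∈ S ∖ (A ∪ (X ∩ A)) but 1 ∉ X.

Both inclusions fail.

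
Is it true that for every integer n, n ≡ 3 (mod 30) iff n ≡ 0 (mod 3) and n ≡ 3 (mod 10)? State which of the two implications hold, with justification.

Forward direction. Suppose n ≡ 3 (mod 30); write n = 30j + 3. Since 3 ∣ 30, reducing mod 3 gives n ≡ 3 ≡ 0 (mod 3); since 10 ∣ 30, reducing mod 10 gives n ≡ 3 (mod 10).

Converse. If n ≡ 0 (mod 3) and n ≡ 3 (mod 10), then by the Chinese remainder theorem n ≡ 3 (mod 30). This is exactly n ≡ 3 (mod 30).

Both directions hold.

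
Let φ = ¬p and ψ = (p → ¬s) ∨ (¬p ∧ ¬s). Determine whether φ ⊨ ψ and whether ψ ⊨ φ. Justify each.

Only the forward implication holds.

Forward direction. Assume the antecedent. If p is true, the antecedent cannot hold. If p is false, (p → ¬s) ∨ (¬p ∧ ¬s) reduces to true regardless of the other variables. Either way (p → ¬s) ∨ (¬p ∧ ¬s) holds.

Converse. This fails. Under p = T, s = F, the left side is false but the right side is true.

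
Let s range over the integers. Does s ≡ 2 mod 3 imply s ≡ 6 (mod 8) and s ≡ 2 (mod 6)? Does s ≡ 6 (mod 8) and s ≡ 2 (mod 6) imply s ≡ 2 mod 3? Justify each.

The forward direction fails; the converse holds.

(⇒) This fails: s = 2 gives 2 ≡ 2 (mod 3) but 2 ≡ 2 (mod 8), so the conjunction on the right does not hold.

(⇐) Conversely, if s ≡ 6 (mod 8) and s ≡ 2 (mod 6), then by the Chinese remainder theorem s ≡ 14 (mod 24). Since 14 ≡ 2 (mod 3) and 3 ∣ 24, we get s ≡ 2 (mod 3).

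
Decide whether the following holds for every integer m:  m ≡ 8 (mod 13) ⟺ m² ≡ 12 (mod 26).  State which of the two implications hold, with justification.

(→) This fails: take m = 21. Then 21 ≡ 8 (mod 13), but 21² = 441 ≡ 25 (mod 26), not 12.

(←) This fails: take m = 18. Then 18² = 324 ≡ 12 (mod 26), yet 18 ≡ 5 (mod 13), not 8.

Neither implication holds.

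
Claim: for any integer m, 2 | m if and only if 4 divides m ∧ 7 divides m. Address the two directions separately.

(⟹) This fails: take m = 2. Certainly 2 ∣ 2, but 4 ∤ 2.

(⟸) Suppose 4 ∣ m and 7 ∣ m. Any common multiple of 4 and 7 is a multiple of their lcm; here gcd(4, 7) = 1, so lcm(4, 7) = 4·7 = 28, so 28 ∣ m. Since 2 ∣ 28, it follows that 2 ∣ m.

Only the converse holds.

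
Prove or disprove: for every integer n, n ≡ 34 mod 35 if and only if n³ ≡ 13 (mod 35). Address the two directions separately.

Neither implication holds.

[⇒] This fails: take n = 34. Then 34 ≡ 34 (mod 35), but 34³ = 39304 ≡ 34 (mod 35), not 13.

[⇐] This fails: take n = 12. Then 12³ = 1728 ≡ 13 (mod 35), yet 12 ≡ 12 (mod 35), not 34.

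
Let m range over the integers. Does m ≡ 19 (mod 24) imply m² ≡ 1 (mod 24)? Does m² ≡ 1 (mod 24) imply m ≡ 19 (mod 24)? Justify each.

[⇐] This fails: take m = 1. Then 1² = 1 ≡ 1 (mod 24), yet 1 ≡ 1 (mod 24), not 19.

[⇒] Suppose m ≡ 19 (mod 24). Write m = 24j + 19. Then (24j + 19)² = 576j² + 912j + 361 = 24(24j² + 38j + 15) + 1, so m² ≡ 1 (mod 24).

The forward direction holds; the converse fails.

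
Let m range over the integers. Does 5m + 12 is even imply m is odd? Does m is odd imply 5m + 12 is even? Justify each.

Both directions fail.

Forward direction. This fails: m = 6 gives 5m + 12 = 42, which is even, but 6 is even, not odd.

Converse. This also fails: m = 5 is odd, but 5m + 12 = 37 is odd, not even.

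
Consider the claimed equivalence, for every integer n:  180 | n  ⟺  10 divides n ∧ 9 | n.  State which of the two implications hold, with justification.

(⟹) If 180 ∣ n, write n = 180q. Since 180 = 18·10, n = 10·(18q), so 10 ∣ n; and since 180 = 20·9, n = 9·(20q), so 9 ∣ n.

(⟸) This fails: take n = 90. Both 10 ∣ 90 and 9 ∣ 90, yet 90 is not a multiple of 180 (since 90 = 0·180 + 90), so 180 ∤ 90.

Not equivalent: only (⇒) holds.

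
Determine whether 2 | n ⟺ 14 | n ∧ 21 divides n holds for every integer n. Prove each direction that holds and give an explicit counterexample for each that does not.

(←) Suppose 14 ∣ n and 21 ∣ n. Any common multiple of 14 and 21 is a multiple of their lcm; here lcm(14, 21) = 14·21/gcd(14, 21) = 294/7 = 42, so 42 ∣ n. Since 2 ∣ 42, it follows that 2 ∣ n.

(→) This fails: take n = 2. Certainly 2 ∣ 2, but 14 ∤ 2.

Only the reverse direction holds.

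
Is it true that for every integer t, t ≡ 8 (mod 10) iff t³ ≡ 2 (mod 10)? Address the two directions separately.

(⟸) For the converse, argue contrapositively. If t ≢ 8 (mod 10), then t is congruent to one of 0, 1, 2, 3, 4, 5, 6, 7, 9 modulo 10, and these give t³ ≡ 0, 1, 8, 7, 4, 5, 6, 3, 9 respectively — never 2.

(⟹) Suppose t ≡ 8 (mod 10). Write t = 10j + 8. Then (10j + 8)³ = 1000j³ + 2400j² + 1920j + 512 = 10(100j³ + 240j² + 192j + 51) + 2, so t³ ≡ 2 (mod 10).

The biconditional holds.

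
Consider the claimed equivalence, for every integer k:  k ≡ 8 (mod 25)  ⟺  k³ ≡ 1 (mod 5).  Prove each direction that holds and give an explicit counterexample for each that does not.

(⇒) This fails: take k = 8. Then 8 ≡ 8 (mod 25), but 8³ = 512 ≡ 2 (mod 5), not 1.

(⇐) This fails: take k = 1. Then 1³ = 1 ≡ 1 (mod 5), yet 1 ≡ 1 (mod 25), not 8.

Both directions fail.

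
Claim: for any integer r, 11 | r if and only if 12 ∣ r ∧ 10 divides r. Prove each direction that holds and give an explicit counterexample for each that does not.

Forward direction. This fails: take r = 11. Certainly 11 ∣ 11, but 12 ∤ 11.

Converse. This fails: take r = 60. Both 12 ∣ 60 and 10 ∣ 60, yet 60 is not a multiple of 11 (since 60 = 5·11 + 5), so 11 ∤ 60.

Neither direction holds.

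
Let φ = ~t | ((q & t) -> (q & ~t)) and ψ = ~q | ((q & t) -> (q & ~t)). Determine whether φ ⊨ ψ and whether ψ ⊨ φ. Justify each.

The biconditional holds.

(⟹) Assume the antecedent. If t is true, the antecedent forces (t = T, q = F), and ~q | ((q & t) -> (q & ~t)) holds there. If t is false, ~q | ((q & t) -> (q & ~t)) reduces to true regardless of the other variables. Either way ~q | ((q & t) -> (q & ~t)) holds.

(⟸) Assume the antecedent. If t is true, the antecedent forces (t = T, q = F), and ~t | ((q & t) -> (q & ~t)) holds there. If t is false, ~t | ((q & t) -> (q & ~t)) reduces to true regardless of the other variables. Either way ~t | ((q & t) -> (q & ~t)) holds.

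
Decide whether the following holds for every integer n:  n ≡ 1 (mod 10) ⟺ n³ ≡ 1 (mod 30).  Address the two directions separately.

(→) This fails: take n = 11. Then 11 ≡ 1 (mod 10), but 11³ = 1331 ≡ 11 (mod 30), not 1.

(←) Conversely, the residues r modulo 30 with r³ ≡ 1 (mod 30) are exactly {1}, and each is ≡ 1 (mod 10).

Only the converse holds.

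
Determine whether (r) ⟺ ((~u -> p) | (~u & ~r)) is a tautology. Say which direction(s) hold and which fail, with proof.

(→) This fails. Under p = F, r = T, u = F, the left side is true but the right side is false.

(←) This fails. Under p = F, r = F, u = F, the left side is false but the right side is true.

Neither direction holds.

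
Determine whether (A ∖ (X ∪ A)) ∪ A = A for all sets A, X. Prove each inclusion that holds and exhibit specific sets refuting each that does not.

Forward inclusion. Let x ∈ (A ∖ (X ∪ A)) ∪ A. Then either x ∈ A and x ∉ X; or x ∈ A ∩ X. In each case x ∈ A, so (A ∖ (X ∪ A)) ∪ A ⊆ A.

Reverse inclusion. Let x ∈ A. Then either x ∈ A and x ∉ X; or x ∈ A ∩ X. In each case x ∈ (A ∖ (X ∪ A)) ∪ A, so A ⊆ (A ∖ (X ∪ A)) ∪ A.

Both inclusions hold.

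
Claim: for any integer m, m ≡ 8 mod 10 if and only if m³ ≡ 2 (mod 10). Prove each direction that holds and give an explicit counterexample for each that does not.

Forward direction. Suppose m ≡ 8 mod 10. Write m = 10j + 8. Then (10j + 8)³ = 1000j³ + 2400j² + 1920j + 512 = 10(100j³ + 240j² + 192j + 51) + 2, so m³ ≡ 2 (mod 10).

Converse. For the converse, argue contrapositively. If m ≢ 8 (mod 10), then m is congruent to one of 0, 1, 2, 3, 4, 5, 6, 7, 9 modulo 10, and these give m³ ≡ 0, 1, 8, 7, 4, 5, 6, 3, 9 respectively — never 2.

Both implications hold.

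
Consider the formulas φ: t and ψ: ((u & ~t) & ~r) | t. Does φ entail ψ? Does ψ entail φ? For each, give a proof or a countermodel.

[⇒] Assume the antecedent. If t is true, ((u & ~t) & ~r) | t reduces to true regardless of the other variables. If t is false, the antecedent cannot hold. Either way ((u & ~t) & ~r) | t holds.

[⇐] This fails. Under t = F, r = F, u = T, the left side is false but the right side is true.

(⇒) holds; (⇐) fails.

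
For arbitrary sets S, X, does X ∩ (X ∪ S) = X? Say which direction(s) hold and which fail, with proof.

Both inclusions hold.

Forward inclusion. Let x ∈ X ∩ (X ∪ S). Then either x ∈ X and x ∉ S; or x ∈ S ∩ X. In each case x ∈ X, so X ∩ (X ∪ S) ⊆ X.

Reverse inclusion. Let x ∈ X. Then either x ∈ X and x ∉ S; or x ∈ S ∩ X. In each case x ∈ X ∩ (X ∪ S), so X ⊆ X ∩ (X ∪ S).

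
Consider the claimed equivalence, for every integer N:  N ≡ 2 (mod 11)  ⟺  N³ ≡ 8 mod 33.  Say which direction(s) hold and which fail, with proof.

[⇒] This fails: take N = 13. Then 13 ≡ 2 (mod 11), but 13³ = 2197 ≡ 19 (mod 33), not 8.

[⇐] Conversely, the residues r modulo 33 with r³ ≡ 8 (mod 33) are exactly {2}, and each is ≡ 2 (mod 11).

The forward direction fails; the converse holds.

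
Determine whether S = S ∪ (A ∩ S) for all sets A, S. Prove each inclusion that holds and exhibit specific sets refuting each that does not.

Both inclusions hold.

(⟹) Let x ∈ S. Then either x ∈ S and x ∉ A; or x ∈ A ∩ S. In each case x ∈ S ∪ (A ∩ S), so S ⊆ S ∪ (A ∩ S).

(⟸) Let x ∈ S ∪ (A ∩ S). Then either x ∈ S and x ∉ A; or x ∈ A ∩ S. In each case x ∈ S, so S ∪ (A ∩ S) ⊆ S.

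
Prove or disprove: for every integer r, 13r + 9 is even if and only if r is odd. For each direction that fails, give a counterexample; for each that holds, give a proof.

(←) Suppose r is odd; write r = 2j + 1. Then 13r + 9 = 13·(2j + 1) + 9 = 2·13j + 22, which is even.

(→) Suppose 13r + 9 is even. Since 13 is odd, 13r and r have the same parity, so 13r + 9 ≡ r + 9 (mod 2). As 9 is odd, 13r + 9 is even exactly when r is odd. Thus r is odd.

Both directions hold.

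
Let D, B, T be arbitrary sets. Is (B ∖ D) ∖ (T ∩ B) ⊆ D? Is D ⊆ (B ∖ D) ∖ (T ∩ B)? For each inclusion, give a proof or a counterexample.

Both inclusions fail.

Forward inclusion. This inclusion fails. Take D = ∅, B = {1}, T = ∅; then 1 ∈ (B ∖ D) ∖ (T ∩ B) but 1 ∉ D.

Reverse inclusion. This inclusion fails. Take D = {1}, B = ∅, T = ∅; then 1 ∈ D but 1 ∉ (B ∖ D) ∖ (T ∩ B).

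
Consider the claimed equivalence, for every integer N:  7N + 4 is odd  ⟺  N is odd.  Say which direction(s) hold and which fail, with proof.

(→) Suppose 7N + 4 is odd. Since 7 is odd, 7N and N have the same parity, so 7N + 4 ≡ N + 4 (mod 2). As 4 is even, 7N + 4 is odd exactly when N is odd. Thus N is odd.

(←) Conversely, suppose N is odd; write N = 2j + 1. Then 7N + 4 = 7·(2j + 1) + 4 = 2·7j + 11, which is odd.

Both directions hold.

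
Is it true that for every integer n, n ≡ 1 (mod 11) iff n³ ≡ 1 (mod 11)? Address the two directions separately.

Equivalent; both directions hold.

(⟹) Suppose n ≡ 1 (mod 11). Write n = 11j + 1. Then (11j + 1)³ = 1331j³ + 363j² + 33j + 1 = 11(121j³ + 33j² + 3j) + 1, so n³ ≡ 1 (mod 11).

(⟸) For the converse, argue contrapositively. If n ≢ 1 (mod 11), then n is congruent to one of 0, 2, 3, 4, 5, 6, 7, 8, 9, 10 modulo 11, and these give n³ ≡ 0, 8, 5, 9, 4, 7, 2, 6, 3, 10 respectively — never 1.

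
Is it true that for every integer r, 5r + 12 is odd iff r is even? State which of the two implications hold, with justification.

(⇒) This fails: r = 5 gives 5r + 12 = 37, which is odd, but 5 is odd, not even.

(⇐) This also fails: r = 4 is even, but 5r + 12 = 32 is even, not odd.

Neither implication holds.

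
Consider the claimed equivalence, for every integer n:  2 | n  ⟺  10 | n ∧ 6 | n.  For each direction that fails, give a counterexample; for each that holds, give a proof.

(⟹) This fails: take n = 2. Certainly 2 ∣ 2, but 10 ∤ 2.

(⟸) Suppose 10 ∣ n and 6 ∣ n. Any common multiple of 10 and 6 is a multiple of their lcm; here lcm(10, 6) = 10·6/gcd(10, 6) = 60/2 = 30, so 30 ∣ n. Since 2 ∣ 30, it follows that 2 ∣ n.

Not equivalent: only (⇐) holds.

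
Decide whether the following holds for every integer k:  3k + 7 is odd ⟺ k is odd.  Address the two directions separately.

(→) This fails: k = 6 gives 3k + 7 = 25, which is odd, but 6 is even, not odd.

(←) This also fails: k = 5 is odd, but 3k + 7 = 22 is even, not odd.

Neither implication holds.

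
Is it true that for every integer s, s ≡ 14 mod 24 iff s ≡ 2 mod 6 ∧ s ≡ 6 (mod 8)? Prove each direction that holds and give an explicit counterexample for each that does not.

The biconditional holds.

(⇒) Suppose s ≡ 14 (mod 24); write s = 24j + 14. Since 6 ∣ 24, reducing mod 6 gives s ≡ 14 ≡ 2 (mod 6); since 8 ∣ 24, reducing mod 8 gives s ≡ 14 ≡ 6 (mod 8).

(⇐) Conversely, if s ≡ 2 (mod 6) and s ≡ 6 (mod 8), then by the Chinese remainder theorem s ≡ 14 (mod 24). This is exactly s ≡ 14 (mod 24).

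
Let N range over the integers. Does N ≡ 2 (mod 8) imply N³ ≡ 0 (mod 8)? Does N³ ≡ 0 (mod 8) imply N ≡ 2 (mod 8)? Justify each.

(→) Suppose N ≡ 2 (mod 8). Write N = 8j + 2. Then (8j + 2)³ = 512j³ + 384j² + 96j + 8 = 8(64j³ + 48j² + 12j + 1) + 0, so N³ ≡ 0 (mod 8).

(←) This fails: take N = 0. Then 0³ = 0 ≡ 0 (mod 8), yet 0 ≡ 0 (mod 8), not 2.

Only the forward direction holds.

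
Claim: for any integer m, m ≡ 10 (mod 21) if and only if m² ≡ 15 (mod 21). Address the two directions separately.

(→) This fails: take m = 10. Then 10 ≡ 10 (mod 21), but 10² = 100 ≡ 16 (mod 21), not 15.

(←) This fails: take m = 6. Then 6² = 36 ≡ 15 (mod 21), yet 6 ≡ 6 (mod 21), not 10.

Neither direction holds.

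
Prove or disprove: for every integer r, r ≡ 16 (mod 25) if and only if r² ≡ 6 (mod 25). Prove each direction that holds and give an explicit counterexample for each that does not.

Not equivalent: only (⇒) holds.

(⟸) This fails: take r = 9. Then 9² = 81 ≡ 6 (mod 25), yet 9 ≡ 9 (mod 25), not 16.

(⟹) Suppose r ≡ 16 (mod 25). Write r = 25j + 16. Then (25j + 16)² = 625j² + 800j + 256 = 25(25j² + 32j + 10) + 6, so r² ≡ 6 (mod 25).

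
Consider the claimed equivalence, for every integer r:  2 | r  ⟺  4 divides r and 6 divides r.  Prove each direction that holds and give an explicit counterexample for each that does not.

Not equivalent: only (⇐) holds.

(⇒) This fails: take r = 2. Certainly 2 ∣ 2, but 4 ∤ 2.

(⇐) Suppose 4 ∣ r and 6 ∣ r. Any common multiple of 4 and 6 is a multiple of their lcm; here lcm(4, 6) = 4·6/gcd(4, 6) = 24/2 = 12, so 12 ∣ r. Since 2 ∣ 12, it follows that 2 ∣ r.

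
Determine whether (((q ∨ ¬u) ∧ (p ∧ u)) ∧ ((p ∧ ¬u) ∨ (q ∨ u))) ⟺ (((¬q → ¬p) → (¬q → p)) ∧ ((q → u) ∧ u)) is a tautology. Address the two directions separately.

(⟹) Assume the antecedent. If p is true, the antecedent forces (p = T, q = T, u = T), and the consequent holds there. If p is false, the antecedent cannot hold. Either way the consequent holds.

(⟸) This fails. Under p = T, q = F, u = T, the left side is false but the right side is true.

Only the forward implication holds.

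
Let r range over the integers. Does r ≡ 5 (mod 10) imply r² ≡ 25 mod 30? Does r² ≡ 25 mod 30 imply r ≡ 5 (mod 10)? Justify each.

(⟹) This fails: take r = 15. Then 15 ≡ 5 (mod 10), but 15² = 225 ≡ 15 (mod 30), not 25.

(⟸) Conversely, the residues r modulo 30 with r² ≡ 25 (mod 30) are exactly {5, 25}, and each is ≡ 5 (mod 10).

Only the converse holds.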